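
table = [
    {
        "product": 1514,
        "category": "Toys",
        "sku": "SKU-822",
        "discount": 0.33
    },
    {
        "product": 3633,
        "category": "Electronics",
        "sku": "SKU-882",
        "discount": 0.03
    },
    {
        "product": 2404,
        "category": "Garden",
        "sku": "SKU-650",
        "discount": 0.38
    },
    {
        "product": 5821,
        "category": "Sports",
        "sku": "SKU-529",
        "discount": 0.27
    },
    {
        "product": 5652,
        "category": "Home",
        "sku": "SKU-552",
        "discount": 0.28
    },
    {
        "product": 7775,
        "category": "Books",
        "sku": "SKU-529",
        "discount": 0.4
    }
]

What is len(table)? 6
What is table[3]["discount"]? 0.27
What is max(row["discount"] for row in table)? 0.4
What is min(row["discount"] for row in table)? 0.03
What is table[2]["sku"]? "SKU-650"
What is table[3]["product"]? 5821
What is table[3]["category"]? "Sports"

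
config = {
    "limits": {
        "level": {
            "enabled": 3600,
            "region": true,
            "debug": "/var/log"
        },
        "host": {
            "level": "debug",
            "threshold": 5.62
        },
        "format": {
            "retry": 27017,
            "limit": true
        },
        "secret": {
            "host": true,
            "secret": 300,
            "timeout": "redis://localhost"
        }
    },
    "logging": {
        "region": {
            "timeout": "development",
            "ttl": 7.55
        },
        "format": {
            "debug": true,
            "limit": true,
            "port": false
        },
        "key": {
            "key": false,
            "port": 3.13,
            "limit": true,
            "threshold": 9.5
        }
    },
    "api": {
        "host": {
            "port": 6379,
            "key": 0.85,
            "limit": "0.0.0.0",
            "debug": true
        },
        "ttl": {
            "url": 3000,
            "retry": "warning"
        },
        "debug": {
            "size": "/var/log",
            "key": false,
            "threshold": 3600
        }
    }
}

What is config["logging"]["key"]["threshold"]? 9.5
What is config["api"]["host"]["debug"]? True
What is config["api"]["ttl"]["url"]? 3000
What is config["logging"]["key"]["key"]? False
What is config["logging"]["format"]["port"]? False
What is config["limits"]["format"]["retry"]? 27017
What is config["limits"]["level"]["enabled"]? 3600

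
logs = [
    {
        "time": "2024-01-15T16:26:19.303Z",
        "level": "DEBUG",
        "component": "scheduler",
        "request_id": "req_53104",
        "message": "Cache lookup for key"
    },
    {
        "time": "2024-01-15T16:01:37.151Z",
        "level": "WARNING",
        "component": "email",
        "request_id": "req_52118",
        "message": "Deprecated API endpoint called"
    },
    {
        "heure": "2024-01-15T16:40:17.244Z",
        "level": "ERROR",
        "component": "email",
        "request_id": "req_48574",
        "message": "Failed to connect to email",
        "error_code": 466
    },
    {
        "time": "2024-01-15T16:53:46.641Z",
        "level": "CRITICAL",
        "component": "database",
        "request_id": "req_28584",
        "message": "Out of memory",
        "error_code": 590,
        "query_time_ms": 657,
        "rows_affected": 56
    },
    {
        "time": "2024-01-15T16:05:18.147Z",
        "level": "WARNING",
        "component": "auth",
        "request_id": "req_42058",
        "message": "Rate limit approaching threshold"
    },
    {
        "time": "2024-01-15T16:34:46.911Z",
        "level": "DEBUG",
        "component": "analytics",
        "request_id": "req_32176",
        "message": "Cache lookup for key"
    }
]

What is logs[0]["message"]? "Cache lookup for key"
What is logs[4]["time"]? "2024-01-15T16:05:18.147Z"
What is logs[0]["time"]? "2024-01-15T16:26:19.303Z"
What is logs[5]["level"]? "DEBUG"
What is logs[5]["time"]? "2024-01-15T16:34:46.911Z"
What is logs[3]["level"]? "CRITICAL"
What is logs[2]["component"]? "email"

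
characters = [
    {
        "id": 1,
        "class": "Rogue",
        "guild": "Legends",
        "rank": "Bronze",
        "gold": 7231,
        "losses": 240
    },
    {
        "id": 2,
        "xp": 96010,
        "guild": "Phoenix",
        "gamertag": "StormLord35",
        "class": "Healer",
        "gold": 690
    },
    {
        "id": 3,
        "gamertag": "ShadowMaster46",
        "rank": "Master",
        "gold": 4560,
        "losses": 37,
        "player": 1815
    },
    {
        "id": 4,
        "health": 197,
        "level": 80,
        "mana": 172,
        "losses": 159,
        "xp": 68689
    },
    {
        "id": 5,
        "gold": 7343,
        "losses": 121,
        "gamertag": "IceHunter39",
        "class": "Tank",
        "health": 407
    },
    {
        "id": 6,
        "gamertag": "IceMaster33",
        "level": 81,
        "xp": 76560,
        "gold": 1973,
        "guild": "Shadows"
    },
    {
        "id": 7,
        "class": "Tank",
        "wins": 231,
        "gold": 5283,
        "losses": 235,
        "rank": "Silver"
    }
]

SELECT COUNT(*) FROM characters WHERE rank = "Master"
1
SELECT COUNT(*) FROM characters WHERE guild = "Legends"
1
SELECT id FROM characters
[1, 2, 3, 4, 5, 6, 7]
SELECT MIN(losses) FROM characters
37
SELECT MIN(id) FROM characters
1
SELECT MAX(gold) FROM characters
7343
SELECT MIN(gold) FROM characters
690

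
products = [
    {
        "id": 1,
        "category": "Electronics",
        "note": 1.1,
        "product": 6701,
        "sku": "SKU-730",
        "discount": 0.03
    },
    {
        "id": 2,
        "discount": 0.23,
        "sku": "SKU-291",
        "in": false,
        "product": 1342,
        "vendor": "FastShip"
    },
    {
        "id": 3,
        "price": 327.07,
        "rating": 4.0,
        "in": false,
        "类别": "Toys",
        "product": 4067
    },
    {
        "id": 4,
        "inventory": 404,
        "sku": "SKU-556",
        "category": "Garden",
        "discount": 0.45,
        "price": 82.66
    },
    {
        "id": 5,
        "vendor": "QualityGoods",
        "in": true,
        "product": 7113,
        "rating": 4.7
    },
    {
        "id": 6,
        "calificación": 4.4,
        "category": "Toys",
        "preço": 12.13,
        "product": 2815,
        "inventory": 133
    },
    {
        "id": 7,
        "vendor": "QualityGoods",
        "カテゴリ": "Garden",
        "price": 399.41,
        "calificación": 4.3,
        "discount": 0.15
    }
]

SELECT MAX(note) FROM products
1.1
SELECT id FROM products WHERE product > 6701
[5]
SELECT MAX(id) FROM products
7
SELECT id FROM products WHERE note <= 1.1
[1]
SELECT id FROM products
[1, 2, 3, 4, 5, 6, 7]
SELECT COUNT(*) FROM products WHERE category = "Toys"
1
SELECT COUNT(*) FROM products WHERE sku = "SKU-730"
1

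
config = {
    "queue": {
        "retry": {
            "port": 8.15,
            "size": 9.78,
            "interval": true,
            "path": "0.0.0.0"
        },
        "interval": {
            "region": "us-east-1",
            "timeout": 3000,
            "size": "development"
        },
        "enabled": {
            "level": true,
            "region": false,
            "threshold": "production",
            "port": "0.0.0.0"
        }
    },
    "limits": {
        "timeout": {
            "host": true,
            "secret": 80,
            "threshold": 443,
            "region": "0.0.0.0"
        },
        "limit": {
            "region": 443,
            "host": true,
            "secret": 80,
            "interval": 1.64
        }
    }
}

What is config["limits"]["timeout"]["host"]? True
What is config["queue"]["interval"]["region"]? "us-east-1"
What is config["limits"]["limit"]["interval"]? 1.64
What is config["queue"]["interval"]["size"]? "development"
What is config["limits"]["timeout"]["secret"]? 80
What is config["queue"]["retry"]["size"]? 9.78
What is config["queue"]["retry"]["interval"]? True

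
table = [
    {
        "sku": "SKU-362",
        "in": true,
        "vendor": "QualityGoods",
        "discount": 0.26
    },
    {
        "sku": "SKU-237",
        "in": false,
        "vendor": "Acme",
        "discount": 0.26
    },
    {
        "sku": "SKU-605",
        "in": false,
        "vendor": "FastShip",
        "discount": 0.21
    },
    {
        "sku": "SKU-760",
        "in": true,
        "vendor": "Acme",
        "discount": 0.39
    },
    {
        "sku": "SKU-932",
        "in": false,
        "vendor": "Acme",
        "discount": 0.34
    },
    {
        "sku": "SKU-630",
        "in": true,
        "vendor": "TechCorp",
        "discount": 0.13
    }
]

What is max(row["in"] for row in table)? True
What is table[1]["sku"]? "SKU-237"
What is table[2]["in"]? False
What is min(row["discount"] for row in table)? 0.13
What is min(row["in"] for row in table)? False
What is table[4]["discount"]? 0.34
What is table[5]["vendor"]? "TechCorp"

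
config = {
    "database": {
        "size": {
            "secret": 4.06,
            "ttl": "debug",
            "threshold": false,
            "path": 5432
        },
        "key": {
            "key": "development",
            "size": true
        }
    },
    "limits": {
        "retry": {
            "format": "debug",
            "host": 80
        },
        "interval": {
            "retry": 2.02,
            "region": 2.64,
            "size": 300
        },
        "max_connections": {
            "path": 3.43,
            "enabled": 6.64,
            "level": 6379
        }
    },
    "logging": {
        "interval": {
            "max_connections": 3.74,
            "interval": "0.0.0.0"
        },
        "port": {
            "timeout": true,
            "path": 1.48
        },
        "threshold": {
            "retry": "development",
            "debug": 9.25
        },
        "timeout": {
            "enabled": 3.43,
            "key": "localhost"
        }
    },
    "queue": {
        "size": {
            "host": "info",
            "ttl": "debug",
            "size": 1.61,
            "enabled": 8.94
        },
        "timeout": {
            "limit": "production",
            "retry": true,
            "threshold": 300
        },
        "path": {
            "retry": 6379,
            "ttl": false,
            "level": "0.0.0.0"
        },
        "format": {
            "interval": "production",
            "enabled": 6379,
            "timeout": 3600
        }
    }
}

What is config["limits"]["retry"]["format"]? "debug"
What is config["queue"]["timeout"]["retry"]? True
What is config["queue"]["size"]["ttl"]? "debug"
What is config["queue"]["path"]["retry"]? 6379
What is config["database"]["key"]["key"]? "development"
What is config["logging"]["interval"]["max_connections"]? 3.74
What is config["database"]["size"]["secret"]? 4.06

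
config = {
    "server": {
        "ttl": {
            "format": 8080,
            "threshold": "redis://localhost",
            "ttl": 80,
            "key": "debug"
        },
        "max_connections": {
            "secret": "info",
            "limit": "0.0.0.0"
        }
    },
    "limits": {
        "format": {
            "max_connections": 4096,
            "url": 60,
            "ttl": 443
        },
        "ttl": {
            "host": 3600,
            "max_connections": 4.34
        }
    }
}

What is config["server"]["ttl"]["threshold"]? "redis://localhost"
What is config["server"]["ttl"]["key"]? "debug"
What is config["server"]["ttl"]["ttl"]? 80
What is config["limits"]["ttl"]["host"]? 3600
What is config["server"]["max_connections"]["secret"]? "info"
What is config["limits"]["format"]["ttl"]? 443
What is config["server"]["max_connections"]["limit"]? "0.0.0.0"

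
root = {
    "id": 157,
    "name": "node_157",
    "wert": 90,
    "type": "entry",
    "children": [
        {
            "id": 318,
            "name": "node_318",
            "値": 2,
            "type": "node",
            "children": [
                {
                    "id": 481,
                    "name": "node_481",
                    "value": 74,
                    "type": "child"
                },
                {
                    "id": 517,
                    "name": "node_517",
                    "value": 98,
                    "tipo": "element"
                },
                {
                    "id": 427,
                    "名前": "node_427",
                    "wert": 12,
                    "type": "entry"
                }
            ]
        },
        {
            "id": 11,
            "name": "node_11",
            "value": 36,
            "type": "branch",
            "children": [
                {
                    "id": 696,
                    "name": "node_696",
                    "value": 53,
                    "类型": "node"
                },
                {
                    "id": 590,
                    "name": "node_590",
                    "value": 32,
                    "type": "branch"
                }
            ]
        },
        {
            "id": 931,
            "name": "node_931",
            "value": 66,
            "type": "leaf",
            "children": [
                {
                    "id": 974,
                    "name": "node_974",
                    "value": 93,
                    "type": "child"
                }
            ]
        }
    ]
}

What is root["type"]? "entry"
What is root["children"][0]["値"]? 2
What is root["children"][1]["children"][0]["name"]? "node_696"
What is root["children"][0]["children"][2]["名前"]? "node_427"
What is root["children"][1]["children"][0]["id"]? 696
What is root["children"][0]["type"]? "node"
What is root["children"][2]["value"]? 66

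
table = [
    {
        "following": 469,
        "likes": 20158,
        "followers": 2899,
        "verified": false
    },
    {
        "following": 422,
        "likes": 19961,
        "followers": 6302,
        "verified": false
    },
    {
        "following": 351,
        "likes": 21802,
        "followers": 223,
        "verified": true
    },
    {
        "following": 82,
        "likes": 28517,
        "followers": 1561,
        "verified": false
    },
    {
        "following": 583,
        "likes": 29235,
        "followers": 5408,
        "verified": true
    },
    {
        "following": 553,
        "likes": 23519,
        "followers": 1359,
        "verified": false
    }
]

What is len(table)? 6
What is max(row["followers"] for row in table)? 6302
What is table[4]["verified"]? True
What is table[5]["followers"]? 1359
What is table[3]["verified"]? False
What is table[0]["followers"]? 2899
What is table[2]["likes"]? 21802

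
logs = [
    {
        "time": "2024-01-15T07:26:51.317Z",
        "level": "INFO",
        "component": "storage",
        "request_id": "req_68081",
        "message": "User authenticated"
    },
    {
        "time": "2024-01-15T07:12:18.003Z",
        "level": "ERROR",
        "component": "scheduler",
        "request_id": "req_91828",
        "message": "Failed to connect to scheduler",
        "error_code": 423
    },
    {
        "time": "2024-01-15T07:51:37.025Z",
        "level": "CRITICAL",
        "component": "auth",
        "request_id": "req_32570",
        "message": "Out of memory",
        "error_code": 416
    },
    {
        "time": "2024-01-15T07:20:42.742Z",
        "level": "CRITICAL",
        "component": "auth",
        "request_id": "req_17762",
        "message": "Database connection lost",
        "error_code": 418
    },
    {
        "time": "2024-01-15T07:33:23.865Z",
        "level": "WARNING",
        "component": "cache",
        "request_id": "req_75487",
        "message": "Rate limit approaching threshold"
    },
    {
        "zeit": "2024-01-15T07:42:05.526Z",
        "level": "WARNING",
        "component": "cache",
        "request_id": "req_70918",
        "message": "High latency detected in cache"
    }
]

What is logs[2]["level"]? "CRITICAL"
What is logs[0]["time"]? "2024-01-15T07:26:51.317Z"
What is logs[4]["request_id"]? "req_75487"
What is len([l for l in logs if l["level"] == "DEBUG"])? 0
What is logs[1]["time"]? "2024-01-15T07:12:18.003Z"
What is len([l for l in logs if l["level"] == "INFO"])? 1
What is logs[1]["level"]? "ERROR"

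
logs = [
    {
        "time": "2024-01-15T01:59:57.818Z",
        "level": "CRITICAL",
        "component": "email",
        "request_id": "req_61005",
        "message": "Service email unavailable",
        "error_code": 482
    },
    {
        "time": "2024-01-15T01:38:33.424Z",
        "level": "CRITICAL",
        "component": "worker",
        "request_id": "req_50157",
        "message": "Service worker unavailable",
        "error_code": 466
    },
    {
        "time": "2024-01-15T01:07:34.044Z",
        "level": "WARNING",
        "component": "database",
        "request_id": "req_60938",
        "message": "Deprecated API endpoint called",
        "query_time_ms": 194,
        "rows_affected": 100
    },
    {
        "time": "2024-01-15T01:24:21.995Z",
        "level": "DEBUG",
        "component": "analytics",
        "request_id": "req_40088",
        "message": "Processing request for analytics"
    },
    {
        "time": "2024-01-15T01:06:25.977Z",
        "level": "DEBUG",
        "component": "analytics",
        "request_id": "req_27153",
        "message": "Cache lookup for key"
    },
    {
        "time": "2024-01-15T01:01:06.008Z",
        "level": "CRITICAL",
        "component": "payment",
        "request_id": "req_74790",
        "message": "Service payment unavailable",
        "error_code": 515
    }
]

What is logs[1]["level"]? "CRITICAL"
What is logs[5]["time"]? "2024-01-15T01:01:06.008Z"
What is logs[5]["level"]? "CRITICAL"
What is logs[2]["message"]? "Deprecated API endpoint called"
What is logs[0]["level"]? "CRITICAL"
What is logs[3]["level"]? "DEBUG"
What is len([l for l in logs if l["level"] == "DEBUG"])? 2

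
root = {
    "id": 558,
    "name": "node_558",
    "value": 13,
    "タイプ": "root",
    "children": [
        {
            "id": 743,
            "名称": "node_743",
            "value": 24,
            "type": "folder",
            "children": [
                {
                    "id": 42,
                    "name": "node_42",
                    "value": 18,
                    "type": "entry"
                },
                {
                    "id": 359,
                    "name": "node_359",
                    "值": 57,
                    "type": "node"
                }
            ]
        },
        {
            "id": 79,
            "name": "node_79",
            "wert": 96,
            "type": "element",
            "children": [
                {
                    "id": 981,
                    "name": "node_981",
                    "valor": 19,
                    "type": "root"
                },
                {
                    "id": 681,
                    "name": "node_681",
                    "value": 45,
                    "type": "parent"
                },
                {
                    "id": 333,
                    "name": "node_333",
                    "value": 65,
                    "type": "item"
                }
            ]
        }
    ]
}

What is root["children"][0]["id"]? 743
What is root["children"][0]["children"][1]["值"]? 57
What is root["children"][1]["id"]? 79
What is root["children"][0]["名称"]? "node_743"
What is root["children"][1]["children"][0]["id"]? 981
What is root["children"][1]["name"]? "node_79"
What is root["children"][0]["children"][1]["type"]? "node"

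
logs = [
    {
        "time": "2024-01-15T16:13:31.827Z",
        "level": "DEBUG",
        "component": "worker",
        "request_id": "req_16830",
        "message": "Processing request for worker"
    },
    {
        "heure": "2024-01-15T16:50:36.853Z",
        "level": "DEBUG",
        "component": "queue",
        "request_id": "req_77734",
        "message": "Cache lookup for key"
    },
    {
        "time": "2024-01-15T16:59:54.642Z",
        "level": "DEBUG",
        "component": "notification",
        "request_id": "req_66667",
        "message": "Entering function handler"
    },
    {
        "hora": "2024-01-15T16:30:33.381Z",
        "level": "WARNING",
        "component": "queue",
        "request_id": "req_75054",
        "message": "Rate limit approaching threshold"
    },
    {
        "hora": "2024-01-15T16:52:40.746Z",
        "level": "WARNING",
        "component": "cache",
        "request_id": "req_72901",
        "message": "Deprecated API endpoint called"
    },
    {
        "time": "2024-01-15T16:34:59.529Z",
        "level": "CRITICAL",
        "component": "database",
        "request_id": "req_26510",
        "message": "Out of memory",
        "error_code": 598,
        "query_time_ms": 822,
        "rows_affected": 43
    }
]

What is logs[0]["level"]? "DEBUG"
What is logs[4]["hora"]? "2024-01-15T16:52:40.746Z"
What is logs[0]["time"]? "2024-01-15T16:13:31.827Z"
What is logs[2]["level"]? "DEBUG"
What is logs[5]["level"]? "CRITICAL"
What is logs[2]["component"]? "notification"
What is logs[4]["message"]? "Deprecated API endpoint called"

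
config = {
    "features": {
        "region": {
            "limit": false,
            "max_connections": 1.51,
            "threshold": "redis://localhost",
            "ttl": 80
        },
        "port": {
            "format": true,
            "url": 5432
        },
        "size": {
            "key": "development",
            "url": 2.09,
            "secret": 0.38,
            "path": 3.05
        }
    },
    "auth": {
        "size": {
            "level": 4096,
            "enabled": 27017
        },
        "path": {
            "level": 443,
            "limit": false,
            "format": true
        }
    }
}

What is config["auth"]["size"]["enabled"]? 27017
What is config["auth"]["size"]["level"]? 4096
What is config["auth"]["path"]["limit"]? False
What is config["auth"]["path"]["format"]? True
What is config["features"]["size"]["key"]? "development"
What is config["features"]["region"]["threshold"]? "redis://localhost"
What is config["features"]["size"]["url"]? 2.09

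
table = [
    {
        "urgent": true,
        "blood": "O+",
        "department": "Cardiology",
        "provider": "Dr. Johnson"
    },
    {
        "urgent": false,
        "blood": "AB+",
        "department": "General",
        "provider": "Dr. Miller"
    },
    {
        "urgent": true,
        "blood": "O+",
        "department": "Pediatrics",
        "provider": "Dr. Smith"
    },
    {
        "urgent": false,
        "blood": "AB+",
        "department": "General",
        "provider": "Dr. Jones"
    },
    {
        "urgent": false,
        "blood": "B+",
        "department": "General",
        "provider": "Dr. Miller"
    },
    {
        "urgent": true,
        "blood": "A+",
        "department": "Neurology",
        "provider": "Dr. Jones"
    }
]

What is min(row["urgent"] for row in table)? False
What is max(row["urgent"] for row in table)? True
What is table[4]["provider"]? "Dr. Miller"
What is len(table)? 6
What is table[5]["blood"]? "A+"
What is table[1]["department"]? "General"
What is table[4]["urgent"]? False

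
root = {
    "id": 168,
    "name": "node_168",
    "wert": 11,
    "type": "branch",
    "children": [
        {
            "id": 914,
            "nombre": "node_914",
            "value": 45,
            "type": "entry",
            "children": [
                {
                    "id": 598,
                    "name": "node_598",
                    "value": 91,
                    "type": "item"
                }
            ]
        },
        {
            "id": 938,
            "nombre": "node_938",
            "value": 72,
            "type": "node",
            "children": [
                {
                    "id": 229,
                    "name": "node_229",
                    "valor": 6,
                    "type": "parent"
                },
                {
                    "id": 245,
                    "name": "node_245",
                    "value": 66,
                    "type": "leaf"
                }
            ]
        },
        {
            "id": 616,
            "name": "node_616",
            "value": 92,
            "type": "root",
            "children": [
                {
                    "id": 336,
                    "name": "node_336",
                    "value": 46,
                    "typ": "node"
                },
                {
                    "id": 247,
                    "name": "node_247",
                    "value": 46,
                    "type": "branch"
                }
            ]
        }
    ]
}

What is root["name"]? "node_168"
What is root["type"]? "branch"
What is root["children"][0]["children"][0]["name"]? "node_598"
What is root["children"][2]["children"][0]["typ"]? "node"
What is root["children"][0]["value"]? 45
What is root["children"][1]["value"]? 72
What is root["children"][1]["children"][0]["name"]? "node_229"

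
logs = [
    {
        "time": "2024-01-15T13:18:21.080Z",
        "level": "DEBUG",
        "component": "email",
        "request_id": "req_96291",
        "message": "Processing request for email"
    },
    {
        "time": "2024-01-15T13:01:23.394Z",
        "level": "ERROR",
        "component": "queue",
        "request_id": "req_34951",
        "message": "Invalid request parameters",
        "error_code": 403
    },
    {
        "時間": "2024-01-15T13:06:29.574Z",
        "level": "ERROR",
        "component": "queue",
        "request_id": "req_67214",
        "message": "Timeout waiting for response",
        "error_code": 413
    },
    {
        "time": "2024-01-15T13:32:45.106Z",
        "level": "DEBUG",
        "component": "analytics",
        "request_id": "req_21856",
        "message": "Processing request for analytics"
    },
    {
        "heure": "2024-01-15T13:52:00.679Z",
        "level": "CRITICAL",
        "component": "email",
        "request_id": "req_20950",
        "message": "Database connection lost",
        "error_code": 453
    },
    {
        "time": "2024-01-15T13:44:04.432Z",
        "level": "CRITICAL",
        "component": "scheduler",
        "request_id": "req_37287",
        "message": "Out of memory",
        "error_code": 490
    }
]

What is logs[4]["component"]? "email"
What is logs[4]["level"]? "CRITICAL"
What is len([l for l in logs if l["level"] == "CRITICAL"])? 2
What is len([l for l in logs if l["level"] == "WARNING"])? 0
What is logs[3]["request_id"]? "req_21856"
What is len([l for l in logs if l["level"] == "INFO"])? 0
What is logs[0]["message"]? "Processing request for email"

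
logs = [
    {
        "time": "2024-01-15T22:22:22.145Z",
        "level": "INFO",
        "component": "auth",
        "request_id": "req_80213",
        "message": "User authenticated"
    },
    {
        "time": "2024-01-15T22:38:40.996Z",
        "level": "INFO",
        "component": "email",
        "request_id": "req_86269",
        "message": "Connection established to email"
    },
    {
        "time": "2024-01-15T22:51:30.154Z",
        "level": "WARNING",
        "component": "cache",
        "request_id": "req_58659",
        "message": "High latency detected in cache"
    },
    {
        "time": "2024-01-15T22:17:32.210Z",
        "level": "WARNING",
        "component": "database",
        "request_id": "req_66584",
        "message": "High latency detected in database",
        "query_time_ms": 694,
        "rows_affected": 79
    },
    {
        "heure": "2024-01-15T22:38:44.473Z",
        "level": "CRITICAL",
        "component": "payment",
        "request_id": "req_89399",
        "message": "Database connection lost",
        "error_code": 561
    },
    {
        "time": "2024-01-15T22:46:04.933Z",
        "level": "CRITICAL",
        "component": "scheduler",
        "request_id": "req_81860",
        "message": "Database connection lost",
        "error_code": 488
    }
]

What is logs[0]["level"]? "INFO"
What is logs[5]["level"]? "CRITICAL"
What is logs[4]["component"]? "payment"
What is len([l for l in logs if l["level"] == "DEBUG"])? 0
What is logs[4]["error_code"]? 561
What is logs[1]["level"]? "INFO"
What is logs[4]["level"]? "CRITICAL"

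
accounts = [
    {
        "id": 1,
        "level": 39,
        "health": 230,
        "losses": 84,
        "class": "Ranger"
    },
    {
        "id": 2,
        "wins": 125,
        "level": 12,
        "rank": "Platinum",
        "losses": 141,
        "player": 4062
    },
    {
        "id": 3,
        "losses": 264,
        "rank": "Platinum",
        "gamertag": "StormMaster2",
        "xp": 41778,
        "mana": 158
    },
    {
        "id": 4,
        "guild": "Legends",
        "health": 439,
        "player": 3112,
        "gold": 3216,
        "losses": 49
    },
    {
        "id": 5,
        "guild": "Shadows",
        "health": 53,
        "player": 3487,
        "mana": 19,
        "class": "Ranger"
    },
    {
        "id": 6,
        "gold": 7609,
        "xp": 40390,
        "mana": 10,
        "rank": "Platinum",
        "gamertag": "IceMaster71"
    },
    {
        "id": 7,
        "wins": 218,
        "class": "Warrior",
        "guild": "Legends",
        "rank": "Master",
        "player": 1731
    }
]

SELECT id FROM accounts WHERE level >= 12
[1, 2]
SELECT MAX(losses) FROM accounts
264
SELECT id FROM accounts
[1, 2, 3, 4, 5, 6, 7]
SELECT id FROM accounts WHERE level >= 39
[1]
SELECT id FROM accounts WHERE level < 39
[2]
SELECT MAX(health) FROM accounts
439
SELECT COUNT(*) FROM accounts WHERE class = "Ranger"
2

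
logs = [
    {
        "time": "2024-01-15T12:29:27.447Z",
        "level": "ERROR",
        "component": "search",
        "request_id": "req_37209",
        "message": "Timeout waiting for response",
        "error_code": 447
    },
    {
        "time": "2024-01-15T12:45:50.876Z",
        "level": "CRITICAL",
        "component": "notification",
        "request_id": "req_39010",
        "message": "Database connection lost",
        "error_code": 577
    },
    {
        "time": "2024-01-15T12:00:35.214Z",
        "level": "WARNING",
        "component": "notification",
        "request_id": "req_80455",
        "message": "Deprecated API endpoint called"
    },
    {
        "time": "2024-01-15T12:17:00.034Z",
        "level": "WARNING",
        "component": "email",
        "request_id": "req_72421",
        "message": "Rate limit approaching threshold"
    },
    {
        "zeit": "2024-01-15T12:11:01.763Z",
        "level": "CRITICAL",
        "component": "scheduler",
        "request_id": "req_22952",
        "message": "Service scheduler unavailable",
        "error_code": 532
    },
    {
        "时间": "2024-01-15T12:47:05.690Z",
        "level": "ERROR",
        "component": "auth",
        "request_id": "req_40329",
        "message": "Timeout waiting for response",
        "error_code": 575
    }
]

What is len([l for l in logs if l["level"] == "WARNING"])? 2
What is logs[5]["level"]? "ERROR"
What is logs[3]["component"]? "email"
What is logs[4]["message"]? "Service scheduler unavailable"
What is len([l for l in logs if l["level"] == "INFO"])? 0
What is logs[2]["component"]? "notification"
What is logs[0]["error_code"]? 447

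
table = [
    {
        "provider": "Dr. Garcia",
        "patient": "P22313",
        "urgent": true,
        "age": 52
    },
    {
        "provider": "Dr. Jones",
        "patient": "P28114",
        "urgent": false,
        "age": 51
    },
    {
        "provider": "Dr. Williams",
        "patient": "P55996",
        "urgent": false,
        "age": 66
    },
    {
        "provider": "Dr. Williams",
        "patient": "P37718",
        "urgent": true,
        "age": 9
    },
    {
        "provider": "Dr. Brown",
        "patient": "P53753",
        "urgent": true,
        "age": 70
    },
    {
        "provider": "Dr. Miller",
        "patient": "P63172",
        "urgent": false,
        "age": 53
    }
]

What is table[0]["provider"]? "Dr. Garcia"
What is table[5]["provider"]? "Dr. Miller"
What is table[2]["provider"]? "Dr. Williams"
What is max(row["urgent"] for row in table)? True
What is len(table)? 6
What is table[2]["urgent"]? False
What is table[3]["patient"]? "P37718"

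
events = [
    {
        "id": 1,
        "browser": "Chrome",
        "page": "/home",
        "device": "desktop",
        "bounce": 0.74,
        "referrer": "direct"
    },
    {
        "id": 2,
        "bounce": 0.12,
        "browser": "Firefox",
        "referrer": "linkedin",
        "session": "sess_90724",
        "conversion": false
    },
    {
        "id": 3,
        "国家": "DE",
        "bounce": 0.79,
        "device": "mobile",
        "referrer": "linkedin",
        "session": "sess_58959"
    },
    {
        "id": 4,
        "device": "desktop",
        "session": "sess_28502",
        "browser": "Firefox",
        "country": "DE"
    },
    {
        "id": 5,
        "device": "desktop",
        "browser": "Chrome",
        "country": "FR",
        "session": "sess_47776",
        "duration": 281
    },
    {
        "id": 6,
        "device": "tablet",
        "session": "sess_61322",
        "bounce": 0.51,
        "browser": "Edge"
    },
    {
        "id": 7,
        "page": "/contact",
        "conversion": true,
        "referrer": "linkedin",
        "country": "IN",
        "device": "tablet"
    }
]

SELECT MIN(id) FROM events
1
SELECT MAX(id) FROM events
7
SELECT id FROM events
[1, 2, 3, 4, 5, 6, 7]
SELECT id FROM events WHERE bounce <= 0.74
[1, 2, 6]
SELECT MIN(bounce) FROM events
0.12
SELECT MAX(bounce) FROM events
0.79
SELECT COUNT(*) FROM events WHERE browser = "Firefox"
2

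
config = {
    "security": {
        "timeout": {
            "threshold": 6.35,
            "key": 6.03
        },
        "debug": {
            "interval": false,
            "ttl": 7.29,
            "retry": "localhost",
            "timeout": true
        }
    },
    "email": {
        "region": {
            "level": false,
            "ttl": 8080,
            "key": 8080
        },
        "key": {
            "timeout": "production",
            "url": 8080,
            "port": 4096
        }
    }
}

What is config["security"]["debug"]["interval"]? False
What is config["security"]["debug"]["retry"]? "localhost"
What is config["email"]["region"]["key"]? 8080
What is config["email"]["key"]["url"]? 8080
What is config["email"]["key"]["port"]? 4096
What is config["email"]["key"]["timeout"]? "production"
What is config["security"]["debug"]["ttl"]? 7.29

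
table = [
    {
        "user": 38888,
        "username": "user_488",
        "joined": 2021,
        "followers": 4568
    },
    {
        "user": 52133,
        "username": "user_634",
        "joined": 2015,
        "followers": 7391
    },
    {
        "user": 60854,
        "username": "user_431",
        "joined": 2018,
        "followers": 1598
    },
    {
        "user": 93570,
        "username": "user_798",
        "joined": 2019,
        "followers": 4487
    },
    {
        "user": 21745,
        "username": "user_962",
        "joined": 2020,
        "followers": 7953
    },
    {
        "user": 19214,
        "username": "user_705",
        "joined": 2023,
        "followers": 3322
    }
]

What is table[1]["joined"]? 2015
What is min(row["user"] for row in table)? 19214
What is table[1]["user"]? 52133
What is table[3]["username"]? "user_798"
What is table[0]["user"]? 38888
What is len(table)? 6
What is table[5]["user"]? 19214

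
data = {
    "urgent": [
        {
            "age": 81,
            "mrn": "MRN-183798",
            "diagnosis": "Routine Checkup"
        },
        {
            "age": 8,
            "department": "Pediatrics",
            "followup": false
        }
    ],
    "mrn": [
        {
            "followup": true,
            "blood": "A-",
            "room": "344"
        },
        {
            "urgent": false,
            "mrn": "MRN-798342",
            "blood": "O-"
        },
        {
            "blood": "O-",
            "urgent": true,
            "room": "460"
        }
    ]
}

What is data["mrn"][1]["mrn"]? "MRN-798342"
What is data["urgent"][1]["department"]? "Pediatrics"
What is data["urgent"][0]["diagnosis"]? "Routine Checkup"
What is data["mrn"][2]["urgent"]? True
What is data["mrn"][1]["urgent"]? False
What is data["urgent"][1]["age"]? 8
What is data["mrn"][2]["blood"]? "O-"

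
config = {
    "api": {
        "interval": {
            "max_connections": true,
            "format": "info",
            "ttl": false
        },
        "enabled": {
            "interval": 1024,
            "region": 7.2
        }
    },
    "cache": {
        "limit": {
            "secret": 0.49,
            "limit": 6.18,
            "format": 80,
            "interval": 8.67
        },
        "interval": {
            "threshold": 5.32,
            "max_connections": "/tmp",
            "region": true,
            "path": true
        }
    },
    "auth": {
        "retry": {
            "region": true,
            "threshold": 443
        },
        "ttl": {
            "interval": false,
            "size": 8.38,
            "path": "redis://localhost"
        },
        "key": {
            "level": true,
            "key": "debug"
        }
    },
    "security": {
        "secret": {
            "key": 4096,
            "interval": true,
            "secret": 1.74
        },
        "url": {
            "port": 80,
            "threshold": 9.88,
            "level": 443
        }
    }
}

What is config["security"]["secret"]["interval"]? True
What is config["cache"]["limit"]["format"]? 80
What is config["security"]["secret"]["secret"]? 1.74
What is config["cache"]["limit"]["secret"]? 0.49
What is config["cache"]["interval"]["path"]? True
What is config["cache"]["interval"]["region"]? True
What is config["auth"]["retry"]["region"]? True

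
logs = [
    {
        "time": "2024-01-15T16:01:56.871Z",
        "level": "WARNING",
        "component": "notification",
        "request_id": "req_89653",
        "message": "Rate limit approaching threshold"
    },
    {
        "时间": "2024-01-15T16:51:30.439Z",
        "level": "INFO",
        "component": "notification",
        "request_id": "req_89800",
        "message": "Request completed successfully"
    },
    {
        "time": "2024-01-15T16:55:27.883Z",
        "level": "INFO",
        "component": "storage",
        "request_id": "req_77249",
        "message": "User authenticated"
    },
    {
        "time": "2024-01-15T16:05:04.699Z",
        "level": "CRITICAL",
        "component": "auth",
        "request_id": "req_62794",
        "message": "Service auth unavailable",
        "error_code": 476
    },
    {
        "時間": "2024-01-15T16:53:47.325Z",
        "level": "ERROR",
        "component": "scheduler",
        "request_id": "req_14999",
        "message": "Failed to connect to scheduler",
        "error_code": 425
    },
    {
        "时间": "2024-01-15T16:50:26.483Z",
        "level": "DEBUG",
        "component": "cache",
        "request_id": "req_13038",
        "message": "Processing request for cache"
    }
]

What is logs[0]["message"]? "Rate limit approaching threshold"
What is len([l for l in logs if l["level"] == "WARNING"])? 1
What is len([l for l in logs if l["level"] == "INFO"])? 2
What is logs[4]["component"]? "scheduler"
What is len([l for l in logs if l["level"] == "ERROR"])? 1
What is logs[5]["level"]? "DEBUG"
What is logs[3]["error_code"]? 476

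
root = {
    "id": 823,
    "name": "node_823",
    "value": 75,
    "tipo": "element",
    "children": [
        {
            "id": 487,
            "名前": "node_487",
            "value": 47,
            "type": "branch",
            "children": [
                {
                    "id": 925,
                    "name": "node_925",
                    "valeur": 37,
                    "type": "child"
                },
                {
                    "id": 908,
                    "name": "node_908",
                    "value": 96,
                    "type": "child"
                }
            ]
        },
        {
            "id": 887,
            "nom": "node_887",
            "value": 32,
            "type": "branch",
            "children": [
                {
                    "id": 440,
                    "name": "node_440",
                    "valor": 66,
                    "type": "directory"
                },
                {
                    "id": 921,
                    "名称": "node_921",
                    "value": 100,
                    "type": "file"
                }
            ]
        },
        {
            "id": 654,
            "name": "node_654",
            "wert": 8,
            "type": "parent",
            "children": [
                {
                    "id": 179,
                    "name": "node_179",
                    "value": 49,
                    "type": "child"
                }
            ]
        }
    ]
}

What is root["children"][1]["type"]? "branch"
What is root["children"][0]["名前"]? "node_487"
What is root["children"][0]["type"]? "branch"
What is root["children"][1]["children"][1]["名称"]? "node_921"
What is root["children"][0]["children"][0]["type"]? "child"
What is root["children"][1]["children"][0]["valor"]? 66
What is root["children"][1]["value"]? 32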